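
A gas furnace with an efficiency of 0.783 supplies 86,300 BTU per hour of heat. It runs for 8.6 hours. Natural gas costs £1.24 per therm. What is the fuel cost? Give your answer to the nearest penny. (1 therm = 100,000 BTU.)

Heat delivered = 86,300 BTU/h × 8.6 h = 742,180 BTU
Gas input = 742,180 / 0.783 = 947,867 BTU
= 947,867 / 100,000 = 9.479 therm
Cost = 9.479 × £1.24/therm = £11.75

£11.75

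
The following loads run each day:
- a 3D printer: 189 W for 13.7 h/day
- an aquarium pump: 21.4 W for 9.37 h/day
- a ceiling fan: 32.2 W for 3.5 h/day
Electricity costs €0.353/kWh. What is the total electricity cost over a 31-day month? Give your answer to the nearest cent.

3D printer: 189 W × 13.7 h × 31 d = 80,268 Wh = 80.27 kWh
aquarium pump: 21.4 W × 9.37 h × 31 d = 6,216 Wh = 6.216 kWh
ceiling fan: 32.2 W × 3.5 h × 31 d = 3,494 Wh = 3.494 kWh
Total energy = 80.27 + 6.216 + 3.494 = 89.98 kWh
Cost = 89.98 kWh × €0.353 = €31.76

€31.76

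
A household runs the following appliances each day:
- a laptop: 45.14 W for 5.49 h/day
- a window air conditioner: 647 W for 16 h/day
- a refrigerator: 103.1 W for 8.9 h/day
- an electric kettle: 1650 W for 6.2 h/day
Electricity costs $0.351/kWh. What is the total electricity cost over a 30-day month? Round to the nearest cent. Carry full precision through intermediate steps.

laptop: 45.14 W × 5.49 h × 30 d = 7,435 Wh = 7.435 kWh
window air conditioner: 647 W × 16 h × 30 d = 310,560 Wh = 310.6 kWh
refrigerator: 103.1 W × 8.9 h × 30 d = 27,528 Wh = 27.53 kWh
electric kettle: 1650 W × 6.2 h × 30 d = 306,900 Wh = 306.9 kWh
Total energy = 7.435 + 310.6 + 27.53 + 306.9 = 652.4 kWh
Cost = 652.4 kWh × $0.351 = $229.00

$229.00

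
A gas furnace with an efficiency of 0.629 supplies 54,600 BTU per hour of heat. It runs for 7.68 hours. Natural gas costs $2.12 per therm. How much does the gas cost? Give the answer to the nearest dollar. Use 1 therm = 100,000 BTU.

Heat delivered = 54,600 BTU/h × 7.68 h = 419,328 BTU
Gas input = 419,328 / 0.629 = 666,658 BTU
= 666,658 / 100,000 = 6.667 therm
Cost = 6.667 × $2.12/therm = $14.13 ≈ $14

$14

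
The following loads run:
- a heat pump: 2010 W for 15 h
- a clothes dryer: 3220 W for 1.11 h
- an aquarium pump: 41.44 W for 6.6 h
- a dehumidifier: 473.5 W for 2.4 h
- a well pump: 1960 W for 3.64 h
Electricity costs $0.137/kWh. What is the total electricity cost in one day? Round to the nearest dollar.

$6

heat pump: 2010 W × 15 h = 30,150 Wh = 30.15 kWh
clothes dryer: 3220 W × 1.11 h = 3,574 Wh = 3.574 kWh
aquarium pump: 41.44 W × 6.6 h = 274 Wh = 0.2735 kWh
dehumidifier: 473.5 W × 2.4 h = 1,136 Wh = 1.136 kWh
well pump: 1960 W × 3.64 h = 7,134 Wh = 7.134 kWh
Total energy = 30.15 + 3.574 + 0.2735 + 1.136 + 7.134 = 42.27 kWh
Cost = 42.27 kWh × $0.137 = $5.79 ≈ $6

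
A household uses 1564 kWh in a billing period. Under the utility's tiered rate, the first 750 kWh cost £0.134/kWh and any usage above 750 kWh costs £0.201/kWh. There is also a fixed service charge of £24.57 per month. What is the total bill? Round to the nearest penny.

First 750 kWh × £0.134 = £100.50
Remaining 814 kWh × £0.201 = £163.61
Energy charge = £264.11; + service £24.57 = £288.68

£288.68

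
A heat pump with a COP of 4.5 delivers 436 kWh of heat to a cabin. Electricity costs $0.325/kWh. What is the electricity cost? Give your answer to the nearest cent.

$31.49

Electrical input = 436 kWh / 4.5 = 96.89 kWh
Cost = 96.89 × $0.325/kWh = $31.49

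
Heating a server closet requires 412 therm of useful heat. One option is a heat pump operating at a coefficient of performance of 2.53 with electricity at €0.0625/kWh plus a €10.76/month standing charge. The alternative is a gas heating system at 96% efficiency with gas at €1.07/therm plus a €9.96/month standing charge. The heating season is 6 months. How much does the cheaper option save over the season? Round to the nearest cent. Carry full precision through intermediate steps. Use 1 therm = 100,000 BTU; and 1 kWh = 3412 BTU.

Heat load = 412 therm × 100,000 = 41,200,000 BTU
Gas: input = 41,200,000 / 0.96 = 42,916,667 BTU = 429.2 therm → 429.2 × €1.07 = €459.21; + 6 × €9.96 standing = €518.97
Heat pump: 41,200,000 BTU / 3412 = 12,080 kWh heat; / 2.53 = 4,773 kWh in → × €0.0625 = €298.30; + 6 × €10.76 standing = €362.86
Difference = |€518.97 − €362.86| = €156.11

€156.11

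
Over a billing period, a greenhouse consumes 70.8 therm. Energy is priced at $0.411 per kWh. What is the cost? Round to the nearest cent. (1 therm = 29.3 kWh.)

70.8 therm × (29.3 kWh/therm) = 2,074 kWh
Cost = 2,074 kWh × $0.411/kWh = $852.59

$852.59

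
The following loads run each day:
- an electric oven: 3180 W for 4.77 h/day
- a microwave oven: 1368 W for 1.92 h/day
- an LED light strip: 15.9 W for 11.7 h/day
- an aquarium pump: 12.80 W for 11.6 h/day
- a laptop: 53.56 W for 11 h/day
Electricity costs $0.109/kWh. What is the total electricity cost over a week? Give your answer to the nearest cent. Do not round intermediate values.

$14.28

electric oven: 3180 W × 4.77 h × 7 d = 106,180 Wh = 106.2 kWh
microwave oven: 1368 W × 1.92 h × 7 d = 18,386 Wh = 18.39 kWh
LED light strip: 15.9 W × 11.7 h × 7 d = 1,302 Wh = 1.302 kWh
aquarium pump: 12.80 W × 11.6 h × 7 d = 1,039 Wh = 1.039 kWh
laptop: 53.56 W × 11 h × 7 d = 4,124 Wh = 4.124 kWh
Total energy = 106.2 + 18.39 + 1.302 + 1.039 + 4.124 = 131 kWh
Cost = 131 kWh × $0.109 = $14.28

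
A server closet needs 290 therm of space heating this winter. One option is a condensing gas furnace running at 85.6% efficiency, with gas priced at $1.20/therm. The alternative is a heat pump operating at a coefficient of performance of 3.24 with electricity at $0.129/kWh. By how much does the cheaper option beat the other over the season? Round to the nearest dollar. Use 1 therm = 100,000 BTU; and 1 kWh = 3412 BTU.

Heat load = 290 therm × 100,000 = 29,000,000 BTU
Gas: input = 29,000,000 / 0.856 = 33,878,505 BTU = 338.8 therm → 338.8 × $1.20 = $406.54
Heat pump: 29,000,000 BTU / 3412 = 8,499 kWh heat; / 3.24 = 2,623 kWh in → × $0.129 = $338.40
Difference = |$406.54 − $338.40| = $68.14 ≈ $68

$68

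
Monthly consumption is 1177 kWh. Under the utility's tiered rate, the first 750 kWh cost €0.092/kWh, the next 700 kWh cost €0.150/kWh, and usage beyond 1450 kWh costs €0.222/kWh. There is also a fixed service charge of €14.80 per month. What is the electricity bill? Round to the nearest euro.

€148

First 750 kWh × €0.092 = €69.00
Next 427 kWh × €0.150 = €64.05
Remaining tier: 0 kWh (not reached)
Energy charge = €133.05; + service €14.80 = €147.85 ≈ €148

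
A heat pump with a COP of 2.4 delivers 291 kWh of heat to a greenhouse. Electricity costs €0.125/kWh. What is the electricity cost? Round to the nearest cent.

Electrical input = 291 kWh / 2.4 = 121.2 kWh
Cost = 121.2 × €0.125/kWh = €15.16

€15.16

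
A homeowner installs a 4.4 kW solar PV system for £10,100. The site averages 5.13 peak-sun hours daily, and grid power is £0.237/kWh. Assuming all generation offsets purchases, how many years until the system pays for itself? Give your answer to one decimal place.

5.2 years

Daily generation = 4.4 kW × 5.13 h = 22.57 kWh
Annual generation = 22.57 × 365 = 8238.8 kWh
Annual savings = 8238.8 × £0.237 = £1,952.59
Payback = £10,100 / £1,952.59 = 5.17 years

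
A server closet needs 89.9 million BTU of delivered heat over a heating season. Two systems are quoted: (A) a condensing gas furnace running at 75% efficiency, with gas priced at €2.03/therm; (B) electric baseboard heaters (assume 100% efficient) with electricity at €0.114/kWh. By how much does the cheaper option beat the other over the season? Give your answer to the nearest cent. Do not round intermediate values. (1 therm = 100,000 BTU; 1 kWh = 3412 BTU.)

Heat load = 89.9 × 10⁶ BTU = 89,900,000 BTU
Gas: input = 89,900,000 / 0.75 = 119,866,667 BTU = 1,199 therm → 1,199 × €2.03 = €2,433.29
Electric: 89,900,000 BTU / 3412 = 26,350 kWh → × €0.114 = €3,003.69
Difference = |€2,433.29 − €3,003.69| = €570.40

€570.40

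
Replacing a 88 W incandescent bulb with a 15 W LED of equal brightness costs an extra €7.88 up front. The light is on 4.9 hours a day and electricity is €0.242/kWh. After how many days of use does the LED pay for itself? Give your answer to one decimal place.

Power saved = 88 − 15 = 73 W
Daily energy saved = 73 W × 4.9 h = 357.7 Wh = 0.3577 kWh
Daily savings = 0.3577 × €0.242 = €0.0866
Payback = €7.88 / €0.0866 per day = 91.03 days

91.0 days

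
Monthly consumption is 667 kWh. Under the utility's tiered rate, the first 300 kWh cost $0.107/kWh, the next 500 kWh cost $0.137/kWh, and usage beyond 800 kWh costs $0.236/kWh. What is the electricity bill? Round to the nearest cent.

First 300 kWh × $0.107 = $32.10
Next 367 kWh × $0.137 = $50.28
Remaining tier: 0 kWh (not reached)
Total = $82.38

$82.38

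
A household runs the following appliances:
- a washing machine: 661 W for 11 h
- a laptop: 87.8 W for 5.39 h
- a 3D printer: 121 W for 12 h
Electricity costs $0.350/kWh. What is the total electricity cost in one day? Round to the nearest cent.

$3.22

washing machine: 661 W × 11 h = 7,271 Wh = 7.271 kWh
laptop: 87.8 W × 5.39 h = 473 Wh = 0.4732 kWh
3D printer: 121 W × 12 h = 1,452 Wh = 1.452 kWh
Total energy = 7.271 + 0.4732 + 1.452 = 9.196 kWh
Cost = 9.196 kWh × $0.350 = $3.22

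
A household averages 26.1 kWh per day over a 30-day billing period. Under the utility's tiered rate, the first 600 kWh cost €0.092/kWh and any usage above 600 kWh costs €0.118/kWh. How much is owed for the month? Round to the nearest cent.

€76.79

Usage = 26.1 kWh/day × 30 days = 783 kWh
First 600 kWh × €0.092 = €55.20
Remaining 183 kWh × €0.118 = €21.59
Total = €76.79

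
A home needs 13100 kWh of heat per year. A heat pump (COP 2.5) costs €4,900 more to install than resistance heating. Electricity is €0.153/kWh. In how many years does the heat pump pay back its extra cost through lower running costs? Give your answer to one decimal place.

4.1 years

Resistance: 13100 kWh × €0.153 = €2,004.30/yr
Heat pump: 13100 / 2.5 = 5240 kWh in → × €0.153 = €801.72/yr
Annual savings = €1,202.58
Payback = €4,900 / €1,202.58 = 4.07 years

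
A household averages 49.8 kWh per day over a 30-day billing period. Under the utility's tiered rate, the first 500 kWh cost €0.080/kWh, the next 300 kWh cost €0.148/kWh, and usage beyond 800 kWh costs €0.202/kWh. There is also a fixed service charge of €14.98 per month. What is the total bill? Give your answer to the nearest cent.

Usage = 49.8 kWh/day × 30 days = 1494 kWh
First 500 kWh × €0.080 = €40.00
Next 300 kWh × €0.148 = €44.40
Remaining 694 kWh × €0.202 = €140.19
Energy charge = €224.59; + service €14.98 = €239.57

€239.57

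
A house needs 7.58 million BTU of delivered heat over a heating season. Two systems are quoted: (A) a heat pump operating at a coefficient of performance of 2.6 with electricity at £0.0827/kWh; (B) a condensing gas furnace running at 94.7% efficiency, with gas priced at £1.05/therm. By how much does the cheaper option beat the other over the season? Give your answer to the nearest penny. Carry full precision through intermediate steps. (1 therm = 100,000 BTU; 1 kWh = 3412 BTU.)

£13.38

Heat load = 7.58 × 10⁶ BTU = 7,580,000 BTU
Gas: input = 7,580,000 / 0.947 = 8,004,224 BTU = 80.04 therm → 80.04 × £1.05 = £84.04
Heat pump: 7,580,000 BTU / 3412 = 2,222 kWh heat; / 2.6 = 854.5 kWh in → × £0.0827 = £70.66
Difference = |£84.04 − £70.66| = £13.38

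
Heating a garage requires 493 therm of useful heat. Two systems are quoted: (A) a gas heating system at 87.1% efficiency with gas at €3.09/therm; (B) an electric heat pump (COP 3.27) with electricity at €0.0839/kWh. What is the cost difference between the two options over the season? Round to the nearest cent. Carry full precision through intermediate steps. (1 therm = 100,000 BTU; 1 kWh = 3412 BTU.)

€1378.26

Heat load = 493 therm × 100,000 = 49,300,000 BTU
Gas: input = 49,300,000 / 0.871 = 56,601,607 BTU = 566 therm → 566 × €3.09 = €1,748.99
Heat pump: 49,300,000 BTU / 3412 = 14,450 kWh heat; / 3.27 = 4,419 kWh in → × €0.0839 = €370.73
Difference = |€1,748.99 − €370.73| = €1,378.26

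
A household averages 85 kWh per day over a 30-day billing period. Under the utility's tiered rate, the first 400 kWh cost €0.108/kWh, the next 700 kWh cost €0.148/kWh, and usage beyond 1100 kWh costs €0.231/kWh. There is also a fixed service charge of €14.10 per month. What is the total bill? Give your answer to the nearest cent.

Usage = 85 kWh/day × 30 days = 2550 kWh
First 400 kWh × €0.108 = €43.20
Next 700 kWh × €0.148 = €103.60
Remaining 1450 kWh × €0.231 = €334.95
Energy charge = €481.75; + service €14.10 = €495.85

€495.85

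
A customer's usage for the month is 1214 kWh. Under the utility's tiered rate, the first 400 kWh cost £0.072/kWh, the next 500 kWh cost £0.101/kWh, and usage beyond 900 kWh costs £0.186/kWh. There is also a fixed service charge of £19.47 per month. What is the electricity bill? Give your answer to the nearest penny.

£157.17

First 400 kWh × £0.072 = £28.80
Next 500 kWh × £0.101 = £50.50
Remaining 314 kWh × £0.186 = £58.40
Energy charge = £137.70; + service £19.47 = £157.17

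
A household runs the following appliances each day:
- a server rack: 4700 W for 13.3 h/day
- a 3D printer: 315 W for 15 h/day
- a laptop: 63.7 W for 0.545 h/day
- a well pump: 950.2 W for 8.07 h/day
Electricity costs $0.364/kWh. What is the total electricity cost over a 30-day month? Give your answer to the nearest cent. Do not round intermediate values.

server rack: 4700 W × 13.3 h × 30 d = 1,875,300 Wh = 1,875 kWh
3D printer: 315 W × 15 h × 30 d = 141,750 Wh = 141.8 kWh
laptop: 63.7 W × 0.545 h × 30 d = 1,041 Wh = 1.041 kWh
well pump: 950.2 W × 8.07 h × 30 d = 230,043 Wh = 230 kWh
Total energy = 1,875 + 141.8 + 1.041 + 230 = 2,248 kWh
Cost = 2,248 kWh × $0.364 = $818.32

$818.32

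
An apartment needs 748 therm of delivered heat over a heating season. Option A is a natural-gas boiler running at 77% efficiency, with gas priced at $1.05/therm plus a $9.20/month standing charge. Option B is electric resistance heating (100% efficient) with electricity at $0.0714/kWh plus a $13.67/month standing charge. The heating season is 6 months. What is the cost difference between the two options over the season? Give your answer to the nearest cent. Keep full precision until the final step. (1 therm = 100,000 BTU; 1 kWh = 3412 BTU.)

Heat load = 748 therm × 100,000 = 74,800,000 BTU
Gas: input = 74,800,000 / 0.770 = 97,142,857 BTU = 971.4 therm → 971.4 × $1.05 = $1,020.00; + 6 × $9.20 standing = $1,075.20
Electric: 74,800,000 BTU / 3412 = 21,920 kWh → × $0.0714 = $1,565.28; + 6 × $13.67 standing = $1,647.30
Difference = |$1,075.20 − $1,647.30| = $572.10

$572.10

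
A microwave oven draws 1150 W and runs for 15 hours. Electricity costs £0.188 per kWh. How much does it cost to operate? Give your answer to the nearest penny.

£3.24

Energy = 1150 W × 15 h = 17,250 Wh = 17.25 kWh
Cost = 17.25 kWh × £0.188/kWh = £3.24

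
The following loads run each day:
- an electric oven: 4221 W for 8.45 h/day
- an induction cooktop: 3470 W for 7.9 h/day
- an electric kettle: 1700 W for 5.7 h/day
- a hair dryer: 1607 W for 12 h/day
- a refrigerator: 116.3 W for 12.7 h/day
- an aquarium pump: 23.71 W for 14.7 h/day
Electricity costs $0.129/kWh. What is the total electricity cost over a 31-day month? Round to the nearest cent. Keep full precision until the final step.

$375.43

electric oven: 4221 W × 8.45 h × 31 d = 1,105,691 Wh = 1,106 kWh
induction cooktop: 3470 W × 7.9 h × 31 d = 849,803 Wh = 849.8 kWh
electric kettle: 1700 W × 5.7 h × 31 d = 300,390 Wh = 300.4 kWh
hair dryer: 1607 W × 12 h × 31 d = 597,804 Wh = 597.8 kWh
refrigerator: 116.3 W × 12.7 h × 31 d = 45,787 Wh = 45.79 kWh
aquarium pump: 23.71 W × 14.7 h × 31 d = 10,805 Wh = 10.8 kWh
Total energy = 1,106 + 849.8 + 300.4 + 597.8 + 45.79 + 10.8 = 2,910 kWh
Cost = 2,910 kWh × $0.129 = $375.43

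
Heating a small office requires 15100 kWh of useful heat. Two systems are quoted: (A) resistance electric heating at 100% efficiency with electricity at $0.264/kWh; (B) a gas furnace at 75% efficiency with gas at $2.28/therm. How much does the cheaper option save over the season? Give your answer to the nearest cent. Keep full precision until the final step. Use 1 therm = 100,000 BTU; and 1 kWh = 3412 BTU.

Heat load = 15100 kWh × 3412 = 51,521,200 BTU
Gas: input = 51,521,200 / 0.75 = 68,694,933 BTU = 686.9 therm → 686.9 × $2.28 = $1,566.24
Electric: 51,521,200 BTU / 3412 = 15,100 kWh → × $0.264 = $3,986.40
Difference = |$1,566.24 − $3,986.40| = $2,420.16

$2420.16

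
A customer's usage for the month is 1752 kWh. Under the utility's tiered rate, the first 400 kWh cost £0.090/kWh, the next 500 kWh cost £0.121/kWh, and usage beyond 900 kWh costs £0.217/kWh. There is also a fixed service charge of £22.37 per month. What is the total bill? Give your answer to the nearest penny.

First 400 kWh × £0.090 = £36.00
Next 500 kWh × £0.121 = £60.50
Remaining 852 kWh × £0.217 = £184.88
Energy charge = £281.38; + service £22.37 = £303.75

£303.75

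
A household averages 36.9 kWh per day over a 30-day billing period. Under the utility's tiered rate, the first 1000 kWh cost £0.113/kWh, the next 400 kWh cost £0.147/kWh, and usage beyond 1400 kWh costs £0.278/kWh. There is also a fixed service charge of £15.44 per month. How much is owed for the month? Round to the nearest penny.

Usage = 36.9 kWh/day × 30 days = 1107 kWh
First 1000 kWh × £0.113 = £113.00
Next 107 kWh × £0.147 = £15.73
Remaining tier: 0 kWh (not reached)
Energy charge = £128.73; + service £15.44 = £144.17

£144.17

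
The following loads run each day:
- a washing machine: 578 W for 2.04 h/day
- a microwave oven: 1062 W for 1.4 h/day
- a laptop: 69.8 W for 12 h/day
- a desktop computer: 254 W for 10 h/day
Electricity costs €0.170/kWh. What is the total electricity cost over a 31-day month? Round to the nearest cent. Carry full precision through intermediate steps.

€31.85

washing machine: 578 W × 2.04 h × 31 d = 36,553 Wh = 36.55 kWh
microwave oven: 1062 W × 1.4 h × 31 d = 46,091 Wh = 46.09 kWh
laptop: 69.8 W × 12 h × 31 d = 25,966 Wh = 25.97 kWh
desktop computer: 254 W × 10 h × 31 d = 78,740 Wh = 78.74 kWh
Total energy = 36.55 + 46.09 + 25.97 + 78.74 = 187.3 kWh
Cost = 187.3 kWh × €0.170 = €31.85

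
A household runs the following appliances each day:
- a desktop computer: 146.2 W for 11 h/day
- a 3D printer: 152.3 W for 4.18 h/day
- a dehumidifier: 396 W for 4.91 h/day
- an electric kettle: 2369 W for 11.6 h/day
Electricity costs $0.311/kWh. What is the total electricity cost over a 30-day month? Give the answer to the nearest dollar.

$295

desktop computer: 146.2 W × 11 h × 30 d = 48,246 Wh = 48.25 kWh
3D printer: 152.3 W × 4.18 h × 30 d = 19,098 Wh = 19.1 kWh
dehumidifier: 396 W × 4.91 h × 30 d = 58,331 Wh = 58.33 kWh
electric kettle: 2369 W × 11.6 h × 30 d = 824,412 Wh = 824.4 kWh
Total energy = 48.25 + 19.1 + 58.33 + 824.4 = 950.1 kWh
Cost = 950.1 kWh × $0.311 = $295.48 ≈ $295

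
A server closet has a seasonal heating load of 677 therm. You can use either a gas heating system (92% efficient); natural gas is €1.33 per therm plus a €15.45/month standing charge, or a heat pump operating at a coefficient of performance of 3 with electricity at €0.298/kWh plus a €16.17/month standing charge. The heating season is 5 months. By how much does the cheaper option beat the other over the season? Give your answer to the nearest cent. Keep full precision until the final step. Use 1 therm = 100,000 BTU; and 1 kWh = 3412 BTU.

€995.84

Heat load = 677 therm × 100,000 = 67,700,000 BTU
Gas: input = 67,700,000 / 0.92 = 73,586,957 BTU = 735.9 therm → 735.9 × €1.33 = €978.71; + 5 × €15.45 standing = €1,055.96
Heat pump: 67,700,000 BTU / 3412 = 19,840 kWh heat; / 3 = 6,614 kWh in → × €0.298 = €1,970.95; + 5 × €16.17 standing = €2,051.80
Difference = |€1,055.96 − €2,051.80| = €995.84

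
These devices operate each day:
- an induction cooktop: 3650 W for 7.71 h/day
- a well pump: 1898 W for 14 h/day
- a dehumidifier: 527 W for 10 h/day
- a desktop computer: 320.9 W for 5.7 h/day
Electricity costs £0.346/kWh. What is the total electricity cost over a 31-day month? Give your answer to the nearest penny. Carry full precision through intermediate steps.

induction cooktop: 3650 W × 7.71 h × 31 d = 872,386 Wh = 872.4 kWh
well pump: 1898 W × 14 h × 31 d = 823,732 Wh = 823.7 kWh
dehumidifier: 527 W × 10 h × 31 d = 163,370 Wh = 163.4 kWh
desktop computer: 320.9 W × 5.7 h × 31 d = 56,703 Wh = 56.7 kWh
Total energy = 872.4 + 823.7 + 163.4 + 56.7 = 1,916 kWh
Cost = 1,916 kWh × £0.346 = £663.00

£663.00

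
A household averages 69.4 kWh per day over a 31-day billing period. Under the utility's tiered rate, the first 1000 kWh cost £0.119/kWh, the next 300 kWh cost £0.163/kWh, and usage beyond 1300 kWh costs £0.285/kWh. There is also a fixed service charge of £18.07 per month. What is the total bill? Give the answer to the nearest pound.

£429

Usage = 69.4 kWh/day × 31 days = 2151.4 kWh
First 1000 kWh × £0.119 = £119.00
Next 300 kWh × £0.163 = £48.90
Remaining 851.4 kWh × £0.285 = £242.65
Energy charge = £410.55; + service £18.07 = £428.62 ≈ £429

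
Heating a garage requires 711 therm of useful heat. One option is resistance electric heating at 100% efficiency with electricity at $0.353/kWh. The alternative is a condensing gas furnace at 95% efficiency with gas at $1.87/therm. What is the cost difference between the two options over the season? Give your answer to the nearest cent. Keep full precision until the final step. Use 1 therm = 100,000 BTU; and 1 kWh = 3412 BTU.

Heat load = 711 therm × 100,000 = 71,100,000 BTU
Gas: input = 71,100,000 / 0.95 = 74,842,105 BTU = 748.4 therm → 748.4 × $1.87 = $1,399.55
Electric: 71,100,000 BTU / 3412 = 20,840 kWh → × $0.353 = $7,355.89
Difference = |$1,399.55 − $7,355.89| = $5,956.34

$5956.34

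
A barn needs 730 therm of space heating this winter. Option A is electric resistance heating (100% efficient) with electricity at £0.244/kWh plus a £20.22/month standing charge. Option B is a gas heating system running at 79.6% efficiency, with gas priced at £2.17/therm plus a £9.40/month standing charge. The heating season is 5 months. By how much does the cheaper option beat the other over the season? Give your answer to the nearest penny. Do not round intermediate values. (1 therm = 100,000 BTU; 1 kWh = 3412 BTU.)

Heat load = 730 therm × 100,000 = 73,000,000 BTU
Gas: input = 73,000,000 / 0.796 = 91,708,543 BTU = 917.1 therm → 917.1 × £2.17 = £1,990.08; + 5 × £9.40 standing = £2,037.08
Electric: 73,000,000 BTU / 3412 = 21,400 kWh → × £0.244 = £5,220.40; + 5 × £20.22 standing = £5,321.50
Difference = |£2,037.08 − £5,321.50| = £3,284.42

£3284.42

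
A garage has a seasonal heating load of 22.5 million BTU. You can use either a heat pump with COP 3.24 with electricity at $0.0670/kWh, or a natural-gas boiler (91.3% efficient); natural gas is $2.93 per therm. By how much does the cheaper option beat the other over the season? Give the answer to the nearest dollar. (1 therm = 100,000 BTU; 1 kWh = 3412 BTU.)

Heat load = 22.5 × 10⁶ BTU = 22,500,000 BTU
Gas: input = 22,500,000 / 0.913 = 24,644,031 BTU = 246.4 therm → 246.4 × $2.93 = $722.07
Heat pump: 22,500,000 BTU / 3412 = 6,594 kWh heat; / 3.24 = 2,035 kWh in → × $0.0670 = $136.37
Difference = |$722.07 − $136.37| = $585.70 ≈ $586

$586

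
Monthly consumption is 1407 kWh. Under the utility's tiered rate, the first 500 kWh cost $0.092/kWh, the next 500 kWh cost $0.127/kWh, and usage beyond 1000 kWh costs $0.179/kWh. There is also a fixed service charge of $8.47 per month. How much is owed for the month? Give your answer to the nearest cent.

First 500 kWh × $0.092 = $46.00
Next 500 kWh × $0.127 = $63.50
Remaining 407 kWh × $0.179 = $72.85
Energy charge = $182.35; + service $8.47 = $190.82

$190.82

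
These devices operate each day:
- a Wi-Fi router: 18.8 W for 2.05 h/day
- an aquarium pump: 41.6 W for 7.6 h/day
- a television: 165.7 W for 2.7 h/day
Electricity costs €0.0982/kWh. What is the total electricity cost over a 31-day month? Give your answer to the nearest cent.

Wi-Fi router: 18.8 W × 2.05 h × 31 d = 1,195 Wh = 1.195 kWh
aquarium pump: 41.6 W × 7.6 h × 31 d = 9,801 Wh = 9.801 kWh
television: 165.7 W × 2.7 h × 31 d = 13,869 Wh = 13.87 kWh
Total energy = 1.195 + 9.801 + 13.87 = 24.86 kWh
Cost = 24.86 kWh × €0.0982 = €2.44

€2.44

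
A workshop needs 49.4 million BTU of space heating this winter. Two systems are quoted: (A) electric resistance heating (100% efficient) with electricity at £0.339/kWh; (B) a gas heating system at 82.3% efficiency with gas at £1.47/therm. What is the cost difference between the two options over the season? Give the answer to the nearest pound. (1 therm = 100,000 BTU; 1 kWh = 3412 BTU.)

Heat load = 49.4 × 10⁶ BTU = 49,400,000 BTU
Gas: input = 49,400,000 / 0.823 = 60,024,301 BTU = 600.2 therm → 600.2 × £1.47 = £882.36
Electric: 49,400,000 BTU / 3412 = 14,480 kWh → × £0.339 = £4,908.15
Difference = |£882.36 − £4,908.15| = £4,025.79 ≈ £4026

£4026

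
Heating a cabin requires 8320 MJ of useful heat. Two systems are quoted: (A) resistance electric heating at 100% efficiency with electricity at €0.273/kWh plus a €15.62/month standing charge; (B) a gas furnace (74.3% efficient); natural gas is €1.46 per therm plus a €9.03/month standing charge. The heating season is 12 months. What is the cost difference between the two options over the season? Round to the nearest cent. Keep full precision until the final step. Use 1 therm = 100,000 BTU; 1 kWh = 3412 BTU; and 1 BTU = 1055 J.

Heat load = 8320 MJ = 8,320,000,000 J / 1055 = 7,886,256 BTU
Gas: input = 7,886,256 / 0.743 = 10,614,073 BTU = 106.1 therm → 106.1 × €1.46 = €154.97; + 12 × €9.03 standing = €263.33
Electric: 7,886,256 BTU / 3412 = 2,311 kWh → × €0.273 = €630.99; + 12 × €15.62 standing = €818.43
Difference = |€263.33 − €818.43| = €555.11

€555.11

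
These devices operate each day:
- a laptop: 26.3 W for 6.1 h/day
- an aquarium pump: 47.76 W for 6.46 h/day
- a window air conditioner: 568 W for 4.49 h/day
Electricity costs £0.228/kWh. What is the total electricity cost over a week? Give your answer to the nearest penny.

laptop: 26.3 W × 6.1 h × 7 d = 1,123 Wh = 1.123 kWh
aquarium pump: 47.76 W × 6.46 h × 7 d = 2,160 Wh = 2.16 kWh
window air conditioner: 568 W × 4.49 h × 7 d = 17,852 Wh = 17.85 kWh
Total energy = 1.123 + 2.16 + 17.85 = 21.13 kWh
Cost = 21.13 kWh × £0.228 = £4.82

£4.82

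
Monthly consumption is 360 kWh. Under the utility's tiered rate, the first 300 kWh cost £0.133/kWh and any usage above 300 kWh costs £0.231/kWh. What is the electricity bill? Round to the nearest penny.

£53.76

First 300 kWh × £0.133 = £39.90
Remaining 60 kWh × £0.231 = £13.86
Total = £53.76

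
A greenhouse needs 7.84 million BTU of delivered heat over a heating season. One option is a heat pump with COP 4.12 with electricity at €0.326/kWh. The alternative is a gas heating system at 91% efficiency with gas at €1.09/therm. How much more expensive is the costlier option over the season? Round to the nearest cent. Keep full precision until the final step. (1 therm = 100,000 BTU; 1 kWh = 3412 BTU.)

Heat load = 7.84 × 10⁶ BTU = 7,840,000 BTU
Gas: input = 7,840,000 / 0.91 = 8,615,385 BTU = 86.15 therm → 86.15 × €1.09 = €93.91
Heat pump: 7,840,000 BTU / 3412 = 2,298 kWh heat; / 4.12 = 557.7 kWh in → × €0.326 = €181.81
Difference = |€93.91 − €181.81| = €87.91

€87.91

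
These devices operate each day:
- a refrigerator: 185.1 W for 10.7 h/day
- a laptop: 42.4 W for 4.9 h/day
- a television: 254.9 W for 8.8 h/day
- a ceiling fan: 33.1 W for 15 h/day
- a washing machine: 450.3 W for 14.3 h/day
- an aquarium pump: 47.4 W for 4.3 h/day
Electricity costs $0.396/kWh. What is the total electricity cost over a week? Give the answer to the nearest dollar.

$32

refrigerator: 185.1 W × 10.7 h × 7 d = 13,864 Wh = 13.86 kWh
laptop: 42.4 W × 4.9 h × 7 d = 1,454 Wh = 1.454 kWh
television: 254.9 W × 8.8 h × 7 d = 15,702 Wh = 15.7 kWh
ceiling fan: 33.1 W × 15 h × 7 d = 3,476 Wh = 3.475 kWh
washing machine: 450.3 W × 14.3 h × 7 d = 45,075 Wh = 45.08 kWh
aquarium pump: 47.4 W × 4.3 h × 7 d = 1,427 Wh = 1.427 kWh
Total energy = 13.86 + 1.454 + 15.7 + 3.475 + 45.08 + 1.427 = 81 kWh
Cost = 81 kWh × $0.396 = $32.07 ≈ $32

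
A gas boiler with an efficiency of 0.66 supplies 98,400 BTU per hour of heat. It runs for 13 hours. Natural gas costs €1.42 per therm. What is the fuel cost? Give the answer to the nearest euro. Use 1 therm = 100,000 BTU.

Heat delivered = 98,400 BTU/h × 13 h = 1,279,200 BTU
Gas input = 1,279,200 / 0.66 = 1,938,182 BTU
= 1,938,182 / 100,000 = 19.38 therm
Cost = 19.38 × €1.42/therm = €27.52 ≈ €28

€28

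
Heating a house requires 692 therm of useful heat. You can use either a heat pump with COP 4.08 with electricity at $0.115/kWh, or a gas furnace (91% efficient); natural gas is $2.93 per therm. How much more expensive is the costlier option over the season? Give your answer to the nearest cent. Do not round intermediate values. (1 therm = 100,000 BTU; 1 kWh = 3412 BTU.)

$1656.43

Heat load = 692 therm × 100,000 = 69,200,000 BTU
Gas: input = 69,200,000 / 0.91 = 76,043,956 BTU = 760.4 therm → 760.4 × $2.93 = $2,228.09
Heat pump: 69,200,000 BTU / 3412 = 20,280 kWh heat; / 4.08 = 4,971 kWh in → × $0.115 = $571.66
Difference = |$2,228.09 − $571.66| = $1,656.43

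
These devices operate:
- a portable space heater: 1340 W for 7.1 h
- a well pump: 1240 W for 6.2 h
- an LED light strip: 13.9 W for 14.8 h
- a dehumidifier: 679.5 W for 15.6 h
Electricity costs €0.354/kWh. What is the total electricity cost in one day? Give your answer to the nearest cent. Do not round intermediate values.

portable space heater: 1340 W × 7.1 h = 9,514 Wh = 9.514 kWh
well pump: 1240 W × 6.2 h = 7,688 Wh = 7.688 kWh
LED light strip: 13.9 W × 14.8 h = 206 Wh = 0.2057 kWh
dehumidifier: 679.5 W × 15.6 h = 10,600 Wh = 10.6 kWh
Total energy = 9.514 + 7.688 + 0.2057 + 10.6 = 28.01 kWh
Cost = 28.01 kWh × €0.354 = €9.91

€9.91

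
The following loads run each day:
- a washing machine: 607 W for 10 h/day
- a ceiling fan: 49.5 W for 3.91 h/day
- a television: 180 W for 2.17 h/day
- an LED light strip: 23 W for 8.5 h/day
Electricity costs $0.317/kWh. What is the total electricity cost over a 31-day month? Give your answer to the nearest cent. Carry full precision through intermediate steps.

$67.31

washing machine: 607 W × 10 h × 31 d = 188,170 Wh = 188.2 kWh
ceiling fan: 49.5 W × 3.91 h × 31 d = 6,000 Wh = 6 kWh
television: 180 W × 2.17 h × 31 d = 12,109 Wh = 12.11 kWh
LED light strip: 23 W × 8.5 h × 31 d = 6,060 Wh = 6.061 kWh
Total energy = 188.2 + 6 + 12.11 + 6.061 = 212.3 kWh
Cost = 212.3 kWh × $0.317 = $67.31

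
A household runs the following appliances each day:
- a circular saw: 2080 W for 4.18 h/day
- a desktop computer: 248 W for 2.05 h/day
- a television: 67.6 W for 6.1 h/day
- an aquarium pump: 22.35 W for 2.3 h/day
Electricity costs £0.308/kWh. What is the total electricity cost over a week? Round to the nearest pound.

£21

circular saw: 2080 W × 4.18 h × 7 d = 60,861 Wh = 60.86 kWh
desktop computer: 248 W × 2.05 h × 7 d = 3,559 Wh = 3.559 kWh
television: 67.6 W × 6.1 h × 7 d = 2,887 Wh = 2.887 kWh
aquarium pump: 22.35 W × 2.3 h × 7 d = 360 Wh = 0.3598 kWh
Total energy = 60.86 + 3.559 + 2.887 + 0.3598 = 67.67 kWh
Cost = 67.67 kWh × £0.308 = £20.84 ≈ £21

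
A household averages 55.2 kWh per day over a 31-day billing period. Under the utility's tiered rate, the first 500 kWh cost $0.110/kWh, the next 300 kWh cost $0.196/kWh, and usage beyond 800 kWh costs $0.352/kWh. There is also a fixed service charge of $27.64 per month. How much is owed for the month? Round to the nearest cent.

$462.18

Usage = 55.2 kWh/day × 31 days = 1711.2 kWh
First 500 kWh × $0.110 = $55.00
Next 300 kWh × $0.196 = $58.80
Remaining 911.2 kWh × $0.352 = $320.74
Energy charge = $434.54; + service $27.64 = $462.18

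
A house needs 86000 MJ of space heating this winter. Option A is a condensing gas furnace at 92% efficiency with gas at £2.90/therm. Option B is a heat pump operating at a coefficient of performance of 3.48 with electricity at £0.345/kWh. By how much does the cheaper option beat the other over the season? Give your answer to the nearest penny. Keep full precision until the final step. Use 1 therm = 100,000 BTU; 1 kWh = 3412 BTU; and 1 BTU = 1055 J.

Heat load = 86000 MJ = 86,000,000,000 J / 1055 = 81,516,588 BTU
Gas: input = 81,516,588 / 0.92 = 88,604,987 BTU = 886 therm → 886 × £2.90 = £2,569.54
Heat pump: 81,516,588 BTU / 3412 = 23,890 kWh heat; / 3.48 = 6,865 kWh in → × £0.345 = £2,368.52
Difference = |£2,569.54 − £2,368.52| = £201.03

£201.03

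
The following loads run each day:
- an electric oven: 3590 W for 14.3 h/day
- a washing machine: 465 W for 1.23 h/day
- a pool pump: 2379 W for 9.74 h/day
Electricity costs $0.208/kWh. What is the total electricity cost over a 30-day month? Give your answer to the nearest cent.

electric oven: 3590 W × 14.3 h × 30 d = 1,540,110 Wh = 1,540 kWh
washing machine: 465 W × 1.23 h × 30 d = 17,158 Wh = 17.16 kWh
pool pump: 2379 W × 9.74 h × 30 d = 695,144 Wh = 695.1 kWh
Total energy = 1,540 + 17.16 + 695.1 = 2,252 kWh
Cost = 2,252 kWh × $0.208 = $468.50

$468.50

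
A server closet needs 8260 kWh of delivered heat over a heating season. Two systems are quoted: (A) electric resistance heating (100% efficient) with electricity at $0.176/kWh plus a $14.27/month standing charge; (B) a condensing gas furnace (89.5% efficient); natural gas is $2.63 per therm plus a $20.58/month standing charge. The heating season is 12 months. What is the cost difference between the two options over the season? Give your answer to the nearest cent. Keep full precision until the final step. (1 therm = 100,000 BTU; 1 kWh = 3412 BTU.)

$549.87

Heat load = 8260 kWh × 3412 = 28,183,120 BTU
Gas: input = 28,183,120 / 0.895 = 31,489,520 BTU = 314.9 therm → 314.9 × $2.63 = $828.17; + 12 × $20.58 standing = $1,075.13
Electric: 28,183,120 BTU / 3412 = 8,260 kWh → × $0.176 = $1,453.76; + 12 × $14.27 standing = $1,625.00
Difference = |$1,075.13 − $1,625.00| = $549.87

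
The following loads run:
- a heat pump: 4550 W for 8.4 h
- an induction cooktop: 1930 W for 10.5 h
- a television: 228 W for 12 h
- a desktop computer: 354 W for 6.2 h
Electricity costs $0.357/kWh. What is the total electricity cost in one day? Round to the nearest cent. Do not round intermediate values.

heat pump: 4550 W × 8.4 h = 38,220 Wh = 38.22 kWh
induction cooktop: 1930 W × 10.5 h = 20,265 Wh = 20.27 kWh
television: 228 W × 12 h = 2,736 Wh = 2.736 kWh
desktop computer: 354 W × 6.2 h = 2,195 Wh = 2.195 kWh
Total energy = 38.22 + 20.27 + 2.736 + 2.195 = 63.42 kWh
Cost = 63.42 kWh × $0.357 = $22.64

$22.64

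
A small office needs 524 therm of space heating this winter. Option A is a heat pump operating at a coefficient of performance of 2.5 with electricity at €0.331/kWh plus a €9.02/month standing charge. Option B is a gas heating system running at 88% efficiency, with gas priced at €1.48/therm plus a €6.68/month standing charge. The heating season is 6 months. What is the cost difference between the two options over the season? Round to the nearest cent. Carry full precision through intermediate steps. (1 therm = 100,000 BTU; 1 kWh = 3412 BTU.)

Heat load = 524 therm × 100,000 = 52,400,000 BTU
Gas: input = 52,400,000 / 0.88 = 59,545,455 BTU = 595.5 therm → 595.5 × €1.48 = €881.27; + 6 × €6.68 standing = €921.35
Heat pump: 52,400,000 BTU / 3412 = 15,360 kWh heat; / 2.5 = 6,143 kWh in → × €0.331 = €2,033.34; + 6 × €9.02 standing = €2,087.46
Difference = |€921.35 − €2,087.46| = €1,166.11

€1166.11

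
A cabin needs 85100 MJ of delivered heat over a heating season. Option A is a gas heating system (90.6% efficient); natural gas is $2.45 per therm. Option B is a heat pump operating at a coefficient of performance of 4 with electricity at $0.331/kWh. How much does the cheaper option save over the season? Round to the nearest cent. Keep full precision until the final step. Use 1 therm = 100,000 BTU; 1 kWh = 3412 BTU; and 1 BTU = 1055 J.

Heat load = 85100 MJ = 85,100,000,000 J / 1055 = 80,663,507 BTU
Gas: input = 80,663,507 / 0.906 = 89,032,569 BTU = 890.3 therm → 890.3 × $2.45 = $2,181.30
Heat pump: 80,663,507 BTU / 3412 = 23,640 kWh heat; / 4 = 5,910 kWh in → × $0.331 = $1,956.30
Difference = |$2,181.30 − $1,956.30| = $225.00

$225.00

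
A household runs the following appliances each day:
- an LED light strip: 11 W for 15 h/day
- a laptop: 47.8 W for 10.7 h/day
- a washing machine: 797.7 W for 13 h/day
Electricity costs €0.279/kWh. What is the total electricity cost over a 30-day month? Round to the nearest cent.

LED light strip: 11 W × 15 h × 30 d = 4,950 Wh = 4.95 kWh
laptop: 47.8 W × 10.7 h × 30 d = 15,344 Wh = 15.34 kWh
washing machine: 797.7 W × 13 h × 30 d = 311,103 Wh = 311.1 kWh
Total energy = 4.95 + 15.34 + 311.1 = 331.4 kWh
Cost = 331.4 kWh × €0.279 = €92.46

€92.46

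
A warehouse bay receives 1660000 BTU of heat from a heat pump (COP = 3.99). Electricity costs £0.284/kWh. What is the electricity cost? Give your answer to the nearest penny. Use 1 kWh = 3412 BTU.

Heat delivered = 1,660,000 BTU / 3412 = 486.5 kWh
Electrical input = 486.5 kWh / 3.99 = 121.9 kWh
Cost = 121.9 × £0.284/kWh = £34.63

£34.63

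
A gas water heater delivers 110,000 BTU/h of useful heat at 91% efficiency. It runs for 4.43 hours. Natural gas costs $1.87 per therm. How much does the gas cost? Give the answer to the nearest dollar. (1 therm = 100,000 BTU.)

$10

Heat delivered = 110,000 BTU/h × 4.43 h = 487,300 BTU
Gas input = 487,300 / 0.91 = 535,495 BTU
= 535,495 / 100,000 = 5.355 therm
Cost = 5.355 × $1.87/therm = $10.01 ≈ $10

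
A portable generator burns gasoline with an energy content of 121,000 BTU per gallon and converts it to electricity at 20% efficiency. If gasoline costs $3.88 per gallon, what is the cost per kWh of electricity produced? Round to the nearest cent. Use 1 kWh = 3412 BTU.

Electrical output per gallon = 121,000 BTU × 0.20 / 3412 BTU/kWh = 7.093 kWh
Cost per kWh = $3.88 / 7.093 kWh = $0.547

$0.55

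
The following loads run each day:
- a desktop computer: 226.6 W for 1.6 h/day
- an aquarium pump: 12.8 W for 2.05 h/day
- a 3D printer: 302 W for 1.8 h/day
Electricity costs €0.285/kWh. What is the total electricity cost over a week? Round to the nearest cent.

€1.86

desktop computer: 226.6 W × 1.6 h × 7 d = 2,538 Wh = 2.538 kWh
aquarium pump: 12.8 W × 2.05 h × 7 d = 184 Wh = 0.1837 kWh
3D printer: 302 W × 1.8 h × 7 d = 3,805 Wh = 3.805 kWh
Total energy = 2.538 + 0.1837 + 3.805 = 6.527 kWh
Cost = 6.527 kWh × €0.285 = €1.86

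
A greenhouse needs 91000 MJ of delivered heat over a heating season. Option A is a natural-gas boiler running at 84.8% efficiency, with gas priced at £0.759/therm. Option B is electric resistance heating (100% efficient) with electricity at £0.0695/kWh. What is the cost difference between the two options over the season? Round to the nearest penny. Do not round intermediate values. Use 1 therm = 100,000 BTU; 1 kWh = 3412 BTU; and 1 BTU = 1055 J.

Heat load = 91000 MJ = 91,000,000,000 J / 1055 = 86,255,924 BTU
Gas: input = 86,255,924 / 0.848 = 101,716,892 BTU = 1,017 therm → 1,017 × £0.759 = £772.03
Electric: 86,255,924 BTU / 3412 = 25,280 kWh → × £0.0695 = £1,756.97
Difference = |£772.03 − £1,756.97| = £984.94

£984.94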